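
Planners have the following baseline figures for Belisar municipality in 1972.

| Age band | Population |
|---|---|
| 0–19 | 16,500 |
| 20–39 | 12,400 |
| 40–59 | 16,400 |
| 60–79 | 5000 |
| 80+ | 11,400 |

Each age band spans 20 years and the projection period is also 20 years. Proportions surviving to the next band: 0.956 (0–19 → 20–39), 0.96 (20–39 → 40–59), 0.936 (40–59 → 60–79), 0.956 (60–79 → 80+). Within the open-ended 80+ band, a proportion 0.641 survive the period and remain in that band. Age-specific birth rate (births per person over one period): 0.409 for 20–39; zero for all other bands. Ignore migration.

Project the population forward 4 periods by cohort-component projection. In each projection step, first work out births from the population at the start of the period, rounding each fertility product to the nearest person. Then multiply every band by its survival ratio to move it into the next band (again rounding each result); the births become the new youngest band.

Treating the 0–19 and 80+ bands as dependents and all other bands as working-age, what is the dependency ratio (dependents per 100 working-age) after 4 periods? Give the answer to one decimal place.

Let group 1 be 0–19 through group 5 = 80+.
[period 1]
Births: 12400 × 0.409 = 5072
Group 2: 16500 × 0.956 = 15774
Group 3: 12400 × 0.96 = 11904
Group 4: 16400 × 0.936 = 15350
Group 5: 5000 × 0.956 + 11400 × 0.641 = 4780 + 7307 = 12087
Population now: 0–19=5072, 20–39=15774, 40–59=11904, 60–79=15350, 80+=12087
[period 2]
Births: 15774 × 0.409 = 6452
Group 2: 5072 × 0.956 = 4849
Group 3: 15774 × 0.96 = 15143
Group 4: 11904 × 0.936 = 11142
Group 5: 15350 × 0.956 + 12087 × 0.641 = 14675 + 7748 = 22423
Population now: 0–19=6452, 20–39=4849, 40–59=15143, 60–79=11142, 80+=22423
[period 3]
Births: 4849 × 0.409 = 1983
Group 2: 6452 × 0.956 = 6168
Group 3: 4849 × 0.96 = 4655
Group 4: 15143 × 0.936 = 14174
Group 5: 11142 × 0.956 + 22423 × 0.641 = 10652 + 14373 = 25025
Population now: 0–19=1983, 20–39=6168, 40–59=4655, 60–79=14174, 80+=25025
[period 4]
Births: 6168 × 0.409 = 2523
Group 2: 1983 × 0.956 = 1896
Group 3: 6168 × 0.96 = 5921
Group 4: 4655 × 0.936 = 4357
Group 5: 14174 × 0.956 + 25025 × 0.641 = 13550 + 16041 = 29591
Population now: 0–19=2523, 20–39=1896, 40–59=5921, 60–79=4357, 80+=29591
Dependents (band 0–19 + band 80+) = 2523 + 29591 = 32114; working-age = 12174; ratio = 32114/12174 × 100 = 263.8

263.8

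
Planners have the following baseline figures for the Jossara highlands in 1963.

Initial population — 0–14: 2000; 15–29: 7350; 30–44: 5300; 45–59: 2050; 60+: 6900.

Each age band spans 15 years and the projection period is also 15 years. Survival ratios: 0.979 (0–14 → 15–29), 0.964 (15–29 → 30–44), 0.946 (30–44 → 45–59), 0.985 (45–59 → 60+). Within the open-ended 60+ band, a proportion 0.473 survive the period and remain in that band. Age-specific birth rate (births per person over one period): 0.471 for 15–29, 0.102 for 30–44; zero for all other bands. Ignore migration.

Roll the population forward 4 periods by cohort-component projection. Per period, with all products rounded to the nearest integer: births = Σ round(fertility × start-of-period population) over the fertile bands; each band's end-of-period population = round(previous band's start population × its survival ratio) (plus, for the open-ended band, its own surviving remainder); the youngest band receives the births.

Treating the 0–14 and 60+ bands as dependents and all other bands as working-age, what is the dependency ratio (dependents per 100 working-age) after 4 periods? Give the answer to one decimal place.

— Period 1 —
Births: 7350 × 0.471 = 3462  |  5300 × 0.102 = 541 — total 4003
15–29: 2000 × 0.979 = 1958
30–44: 7350 × 0.964 = 7085
45–59: 5300 × 0.946 = 5014
60+: 2050 × 0.985 + 6900 × 0.473 = 2019 + 3264 = 5283
→ [4003, 1958, 7085, 5014, 5283]
— Period 2 —
Births: 1958 × 0.471 = 922  |  7085 × 0.102 = 723 — total 1645
15–29: 4003 × 0.979 = 3919
30–44: 1958 × 0.964 = 1888
45–59: 7085 × 0.946 = 6702
60+: 5014 × 0.985 + 5283 × 0.473 = 4939 + 2499 = 7438
→ [1645, 3919, 1888, 6702, 7438]
— Period 3 —
Births: 3919 × 0.471 = 1846  |  1888 × 0.102 = 193 — total 2039
15–29: 1645 × 0.979 = 1610
30–44: 3919 × 0.964 = 3778
45–59: 1888 × 0.946 = 1786
60+: 6702 × 0.985 + 7438 × 0.473 = 6601 + 3518 = 10119
→ [2039, 1610, 3778, 1786, 10119]
— Period 4 —
Births: 1610 × 0.471 = 758  |  3778 × 0.102 = 385 — total 1143
15–29: 2039 × 0.979 = 1996
30–44: 1610 × 0.964 = 1552
45–59: 3778 × 0.946 = 3574
60+: 1786 × 0.985 + 10119 × 0.473 = 1759 + 4786 = 6545
→ [1143, 1996, 1552, 3574, 6545]
Dependents (band 0–14 + band 60+) = 1143 + 6545 = 7688; working-age = 7122; ratio = 7688/7122 × 100 = 107.9

107.9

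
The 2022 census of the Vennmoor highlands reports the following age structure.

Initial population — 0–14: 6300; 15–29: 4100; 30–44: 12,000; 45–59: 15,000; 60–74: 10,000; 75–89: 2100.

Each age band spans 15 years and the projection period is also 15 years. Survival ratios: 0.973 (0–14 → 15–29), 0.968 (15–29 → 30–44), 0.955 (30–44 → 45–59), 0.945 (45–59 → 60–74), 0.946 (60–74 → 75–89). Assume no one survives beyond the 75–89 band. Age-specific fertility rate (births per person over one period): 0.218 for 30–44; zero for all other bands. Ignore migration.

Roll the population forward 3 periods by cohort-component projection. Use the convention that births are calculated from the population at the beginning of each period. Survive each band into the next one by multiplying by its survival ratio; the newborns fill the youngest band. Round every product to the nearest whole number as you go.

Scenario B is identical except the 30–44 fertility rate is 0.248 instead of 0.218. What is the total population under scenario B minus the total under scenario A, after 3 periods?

Period 1:
Births: 12000 * 0.218 = 2616
15–29: 6300 * 0.973 = 6130
30–44: 4100 * 0.968 = 3969
45–59: 12000 * 0.955 = 11460
60–74: 15000 * 0.945 = 14175
75–89: 10000 * 0.946 = 9460
End of period: [2616, 6130, 3969, 11460, 14175, 9460]
Period 2:
Births: 3969 * 0.218 = 865
15–29: 2616 * 0.973 = 2545
30–44: 6130 * 0.968 = 5934
45–59: 3969 * 0.955 = 3790
60–74: 11460 * 0.945 = 10830
75–89: 14175 * 0.946 = 13410
End of period: [865, 2545, 5934, 3790, 10830, 13410]
Period 3:
Births: 5934 * 0.218 = 1294
15–29: 865 * 0.973 = 842
30–44: 2545 * 0.968 = 2464
45–59: 5934 * 0.955 = 5667
60–74: 3790 * 0.945 = 3582
75–89: 10830 * 0.946 = 10245
End of period: [1294, 842, 2464, 5667, 3582, 10245]
Scenario A total after 3 periods: 24094
Scenario B projection —
Period 1:
Births: 12000 * 0.248 = 2976
15–29: 6300 * 0.973 = 6130
30–44: 4100 * 0.968 = 3969
45–59: 12000 * 0.955 = 11460
60–74: 15000 * 0.945 = 14175
75–89: 10000 * 0.946 = 9460
End of period: [2976, 6130, 3969, 11460, 14175, 9460]
Period 2:
Births: 3969 * 0.248 = 984
15–29: 2976 * 0.973 = 2896
30–44: 6130 * 0.968 = 5934
45–59: 3969 * 0.955 = 3790
60–74: 11460 * 0.945 = 10830
75–89: 14175 * 0.946 = 13410
End of period: [984, 2896, 5934, 3790, 10830, 13410]
Period 3:
Births: 5934 * 0.248 = 1472
15–29: 984 * 0.973 = 957
30–44: 2896 * 0.968 = 2803
45–59: 5934 * 0.955 = 5667
60–74: 3790 * 0.945 = 3582
75–89: 10830 * 0.946 = 10245
End of period: [1472, 957, 2803, 5667, 3582, 10245]
Scenario B total after 3 periods: 24726
Difference B − A = 24726 − 24094 = 632

632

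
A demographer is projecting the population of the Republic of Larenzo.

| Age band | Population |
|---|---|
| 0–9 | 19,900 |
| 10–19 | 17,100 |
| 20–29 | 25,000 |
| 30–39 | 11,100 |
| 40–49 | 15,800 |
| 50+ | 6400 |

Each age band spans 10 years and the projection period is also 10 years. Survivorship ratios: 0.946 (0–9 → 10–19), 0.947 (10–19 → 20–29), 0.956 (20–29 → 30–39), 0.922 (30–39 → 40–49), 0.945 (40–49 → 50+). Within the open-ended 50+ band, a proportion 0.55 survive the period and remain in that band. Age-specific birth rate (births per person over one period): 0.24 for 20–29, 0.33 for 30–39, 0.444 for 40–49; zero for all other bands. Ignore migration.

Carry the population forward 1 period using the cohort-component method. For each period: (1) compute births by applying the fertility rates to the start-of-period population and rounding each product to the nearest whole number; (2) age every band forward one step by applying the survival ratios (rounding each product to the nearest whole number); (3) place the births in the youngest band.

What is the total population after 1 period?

Period 1.
Births: 25000 × 0.24 = 6000 ; 11100 × 0.33 = 3663 ; 15800 × 0.444 = 7015 — total 16678
10–19: 19900 × 0.946 = 18825
20–29: 17100 × 0.947 = 16194
30–39: 25000 × 0.956 = 23900
40–49: 11100 × 0.922 = 10234
50+: 15800 × 0.945 + 6400 × 0.55 = 14931 + 3520 = 18451
Giving 16678 / 18825 / 16194 / 23900 / 10234 / 18451.
Total after period 1: 16678 + 18825 + 16194 + 23900 + 10234 + 18451 = 104282

104282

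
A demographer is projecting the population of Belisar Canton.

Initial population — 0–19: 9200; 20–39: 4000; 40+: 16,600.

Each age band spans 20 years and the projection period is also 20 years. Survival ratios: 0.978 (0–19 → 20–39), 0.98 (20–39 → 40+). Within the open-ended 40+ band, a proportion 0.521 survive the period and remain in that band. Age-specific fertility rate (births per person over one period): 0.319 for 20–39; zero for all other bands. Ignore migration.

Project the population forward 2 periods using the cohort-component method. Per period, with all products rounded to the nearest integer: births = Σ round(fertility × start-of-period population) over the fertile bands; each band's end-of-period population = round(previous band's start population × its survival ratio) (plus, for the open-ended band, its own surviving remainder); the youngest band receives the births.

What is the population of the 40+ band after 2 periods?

Numbering the groups 1..3 from youngest to oldest:
Period 1.
Births: 4000 × 0.319 = 1276
Group 2: 9200 × 0.978 = 8998
Group 3: 4000 × 0.98 + 16600 × 0.521 = 3920 + 8649 = 12569
Giving 1276 / 8998 / 12569.
Period 2.
Births: 8998 × 0.319 = 2870
Group 2: 1276 × 0.978 = 1248
Group 3: 8998 × 0.98 + 12569 × 0.521 = 8818 + 6548 = 15366
Giving 2870 / 1248 / 15366.

15366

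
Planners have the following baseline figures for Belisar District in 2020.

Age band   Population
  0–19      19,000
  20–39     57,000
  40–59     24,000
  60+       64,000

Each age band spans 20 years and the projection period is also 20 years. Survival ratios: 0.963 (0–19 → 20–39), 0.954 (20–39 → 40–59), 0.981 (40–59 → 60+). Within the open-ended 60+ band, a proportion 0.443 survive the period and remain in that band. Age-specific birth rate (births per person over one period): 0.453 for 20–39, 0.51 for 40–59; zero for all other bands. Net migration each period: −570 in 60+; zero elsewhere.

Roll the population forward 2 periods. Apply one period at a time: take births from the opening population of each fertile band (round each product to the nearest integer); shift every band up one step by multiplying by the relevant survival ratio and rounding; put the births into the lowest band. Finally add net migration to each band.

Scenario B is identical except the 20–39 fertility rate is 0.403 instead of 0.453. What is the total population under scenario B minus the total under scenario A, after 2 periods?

-3660

[period 1]
Births: 57000 * 0.453 = 25821  |  24000 * 0.51 = 12240 — total 38061
20–39: 19000 * 0.963 = 18297
40–59: 57000 * 0.954 = 54378
60+: 24000 * 0.981 + 64000 * 0.443 = 23544 + 28352 = 51896
Net migration: 60+ − 570 → 51326
Giving 38061 / 18297 / 54378 / 51326.
[period 2]
Births: 18297 * 0.453 = 8289  |  54378 * 0.51 = 27733 — total 36022
20–39: 38061 * 0.963 = 36653
40–59: 18297 * 0.954 = 17455
60+: 54378 * 0.981 + 51326 * 0.443 = 53345 + 22737 = 76082
Net migration: 60+ − 570 → 75512
Giving 36022 / 36653 / 17455 / 75512.
Scenario A total after 2 periods: 165642
Scenario B projection —
[period 1]
Births: 57000 * 0.403 = 22971  |  24000 * 0.51 = 12240 — total 35211
20–39: 19000 * 0.963 = 18297
40–59: 57000 * 0.954 = 54378
60+: 24000 * 0.981 + 64000 * 0.443 = 23544 + 28352 = 51896
Net migration: 60+ − 570 → 51326
Giving 35211 / 18297 / 54378 / 51326.
[period 2]
Births: 18297 * 0.403 = 7374  |  54378 * 0.51 = 27733 — total 35107
20–39: 35211 * 0.963 = 33908
40–59: 18297 * 0.954 = 17455
60+: 54378 * 0.981 + 51326 * 0.443 = 53345 + 22737 = 76082
Net migration: 60+ − 570 → 75512
Giving 35107 / 33908 / 17455 / 75512.
Scenario B total after 2 periods: 161982
Difference B − A = 161982 − 165642 = -3660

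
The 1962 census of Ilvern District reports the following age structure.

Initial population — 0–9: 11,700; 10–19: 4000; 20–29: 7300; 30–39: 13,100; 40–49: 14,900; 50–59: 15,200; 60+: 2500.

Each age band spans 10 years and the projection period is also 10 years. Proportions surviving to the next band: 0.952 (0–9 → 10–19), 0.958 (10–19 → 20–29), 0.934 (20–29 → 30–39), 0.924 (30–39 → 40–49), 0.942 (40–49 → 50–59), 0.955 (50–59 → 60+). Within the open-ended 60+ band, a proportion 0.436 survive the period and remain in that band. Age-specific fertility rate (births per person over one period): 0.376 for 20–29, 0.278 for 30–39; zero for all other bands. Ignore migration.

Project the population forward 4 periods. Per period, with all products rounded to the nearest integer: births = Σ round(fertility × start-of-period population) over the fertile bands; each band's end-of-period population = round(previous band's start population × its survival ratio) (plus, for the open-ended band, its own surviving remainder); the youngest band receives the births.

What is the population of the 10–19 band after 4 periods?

(Groups numbered youngest = 1 to oldest = 7.)
Period 1:
Births: 7300 × 0.376 = 2745 ; 13100 × 0.278 = 3642 ⇒ total 6387
Group 2: 11700 × 0.952 = 11138
Group 3: 4000 × 0.958 = 3832
Group 4: 7300 × 0.934 = 6818
Group 5: 13100 × 0.924 = 12104
Group 6: 14900 × 0.942 = 14036
Group 7: 15200 × 0.955 + 2500 × 0.436 = 14516 + 1090 = 15606
End of period: [6387, 11138, 3832, 6818, 12104, 14036, 15606]
Period 2:
Births: 3832 × 0.376 = 1441 ; 6818 × 0.278 = 1895 ⇒ total 3336
Group 2: 6387 × 0.952 = 6080
Group 3: 11138 × 0.958 = 10670
Group 4: 3832 × 0.934 = 3579
Group 5: 6818 × 0.924 = 6300
Group 6: 12104 × 0.942 = 11402
Group 7: 14036 × 0.955 + 15606 × 0.436 = 13404 + 6804 = 20208
End of period: [3336, 6080, 10670, 3579, 6300, 11402, 20208]
Period 3:
Births: 10670 × 0.376 = 4012 ; 3579 × 0.278 = 995 ⇒ total 5007
Group 2: 3336 × 0.952 = 3176
Group 3: 6080 × 0.958 = 5825
Group 4: 10670 × 0.934 = 9966
Group 5: 3579 × 0.924 = 3307
Group 6: 6300 × 0.942 = 5935
Group 7: 11402 × 0.955 + 20208 × 0.436 = 10889 + 8811 = 19700
End of period: [5007, 3176, 5825, 9966, 3307, 5935, 19700]
Period 4:
Births: 5825 × 0.376 = 2190 ; 9966 × 0.278 = 2771 ⇒ total 4961
Group 2: 5007 × 0.952 = 4767
Group 3: 3176 × 0.958 = 3043
Group 4: 5825 × 0.934 = 5441
Group 5: 9966 × 0.924 = 9209
Group 6: 3307 × 0.942 = 3115
Group 7: 5935 × 0.955 + 19700 × 0.436 = 5668 + 8589 = 14257
End of period: [4961, 4767, 3043, 5441, 9209, 3115, 14257]

4767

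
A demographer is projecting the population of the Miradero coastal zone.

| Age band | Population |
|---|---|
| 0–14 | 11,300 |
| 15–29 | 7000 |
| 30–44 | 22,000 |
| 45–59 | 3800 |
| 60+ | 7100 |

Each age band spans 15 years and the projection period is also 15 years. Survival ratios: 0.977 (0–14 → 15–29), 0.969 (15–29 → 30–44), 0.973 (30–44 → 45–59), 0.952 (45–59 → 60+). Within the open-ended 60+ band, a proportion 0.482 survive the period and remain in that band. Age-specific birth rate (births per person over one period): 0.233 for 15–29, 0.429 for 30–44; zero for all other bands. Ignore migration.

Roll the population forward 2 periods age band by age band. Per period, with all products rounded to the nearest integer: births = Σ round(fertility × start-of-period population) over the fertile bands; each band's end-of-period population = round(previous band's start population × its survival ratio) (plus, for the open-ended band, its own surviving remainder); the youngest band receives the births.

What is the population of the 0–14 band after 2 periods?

Call the bands 1 to 5, youngest first.
[period 1]
Births: 7000 × 0.233 = 1631, 22000 × 0.429 = 9438 — total 11069
Band 2: 11300 × 0.977 = 11040
Band 3: 7000 × 0.969 = 6783
Band 4: 22000 × 0.973 = 21406
Band 5: 3800 × 0.952 + 7100 × 0.482 = 3618 + 3422 = 7040
Giving 11069 / 11040 / 6783 / 21406 / 7040.
[period 2]
Births: 11040 × 0.233 = 2572, 6783 × 0.429 = 2910 — total 5482
Band 2: 11069 × 0.977 = 10814
Band 3: 11040 × 0.969 = 10698
Band 4: 6783 × 0.973 = 6600
Band 5: 21406 × 0.952 + 7040 × 0.482 = 20379 + 3393 = 23772
Giving 5482 / 10814 / 10698 / 6600 / 23772.

5482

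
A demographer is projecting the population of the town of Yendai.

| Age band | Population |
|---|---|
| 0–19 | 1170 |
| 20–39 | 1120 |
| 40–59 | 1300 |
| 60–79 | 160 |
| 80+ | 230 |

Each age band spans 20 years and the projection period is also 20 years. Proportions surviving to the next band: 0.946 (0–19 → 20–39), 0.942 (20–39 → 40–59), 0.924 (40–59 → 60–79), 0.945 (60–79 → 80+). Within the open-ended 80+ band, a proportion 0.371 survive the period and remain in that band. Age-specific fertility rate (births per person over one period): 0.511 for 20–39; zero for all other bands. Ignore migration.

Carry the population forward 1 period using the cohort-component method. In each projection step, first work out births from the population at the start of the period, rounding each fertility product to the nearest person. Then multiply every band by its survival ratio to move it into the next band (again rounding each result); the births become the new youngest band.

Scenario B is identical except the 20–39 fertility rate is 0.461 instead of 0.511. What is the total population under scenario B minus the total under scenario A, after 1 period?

-56

Let group 1 be 0–19 through group 5 = 80+.
Period 1:
Births: 1120 * 0.511 = 572
Group 2: 1170 * 0.946 = 1107
Group 3: 1120 * 0.942 = 1055
Group 4: 1300 * 0.924 = 1201
Group 5: 160 * 0.945 + 230 * 0.371 = 151 + 85 = 236
→ [572, 1107, 1055, 1201, 236]
Scenario A total after 1 period: 4171
Scenario B projection —
Period 1:
Births: 1120 * 0.461 = 516
Group 2: 1170 * 0.946 = 1107
Group 3: 1120 * 0.942 = 1055
Group 4: 1300 * 0.924 = 1201
Group 5: 160 * 0.945 + 230 * 0.371 = 151 + 85 = 236
→ [516, 1107, 1055, 1201, 236]
Scenario B total after 1 period: 4115
Difference B − A = 4115 − 4171 = -56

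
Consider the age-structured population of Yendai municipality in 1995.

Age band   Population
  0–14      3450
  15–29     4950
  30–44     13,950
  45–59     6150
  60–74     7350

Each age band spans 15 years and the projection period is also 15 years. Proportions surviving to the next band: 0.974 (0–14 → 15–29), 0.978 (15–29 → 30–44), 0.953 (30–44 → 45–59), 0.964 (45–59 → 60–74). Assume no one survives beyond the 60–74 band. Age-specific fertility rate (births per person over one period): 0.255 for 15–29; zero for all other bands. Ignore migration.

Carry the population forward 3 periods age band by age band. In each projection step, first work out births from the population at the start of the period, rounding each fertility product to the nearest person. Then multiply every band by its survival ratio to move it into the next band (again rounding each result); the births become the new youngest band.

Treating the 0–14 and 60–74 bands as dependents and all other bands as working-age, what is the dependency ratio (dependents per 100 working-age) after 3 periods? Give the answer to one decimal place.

[period 1]
Births: 4950 * 0.255 = 1262
15–29: 3450 * 0.974 = 3360
30–44: 4950 * 0.978 = 4841
45–59: 13950 * 0.953 = 13294
60–74: 6150 * 0.964 = 5929
→ [1262, 3360, 4841, 13294, 5929]
[period 2]
Births: 3360 * 0.255 = 857
15–29: 1262 * 0.974 = 1229
30–44: 3360 * 0.978 = 3286
45–59: 4841 * 0.953 = 4613
60–74: 13294 * 0.964 = 12815
→ [857, 1229, 3286, 4613, 12815]
[period 3]
Births: 1229 * 0.255 = 313
15–29: 857 * 0.974 = 835
30–44: 1229 * 0.978 = 1202
45–59: 3286 * 0.953 = 3132
60–74: 4613 * 0.964 = 4447
→ [313, 835, 1202, 3132, 4447]
Dependents (band 0–14 + band 60–74) = 313 + 4447 = 4760; working-age = 5169; ratio = 4760/5169 × 100 = 92.1

92.1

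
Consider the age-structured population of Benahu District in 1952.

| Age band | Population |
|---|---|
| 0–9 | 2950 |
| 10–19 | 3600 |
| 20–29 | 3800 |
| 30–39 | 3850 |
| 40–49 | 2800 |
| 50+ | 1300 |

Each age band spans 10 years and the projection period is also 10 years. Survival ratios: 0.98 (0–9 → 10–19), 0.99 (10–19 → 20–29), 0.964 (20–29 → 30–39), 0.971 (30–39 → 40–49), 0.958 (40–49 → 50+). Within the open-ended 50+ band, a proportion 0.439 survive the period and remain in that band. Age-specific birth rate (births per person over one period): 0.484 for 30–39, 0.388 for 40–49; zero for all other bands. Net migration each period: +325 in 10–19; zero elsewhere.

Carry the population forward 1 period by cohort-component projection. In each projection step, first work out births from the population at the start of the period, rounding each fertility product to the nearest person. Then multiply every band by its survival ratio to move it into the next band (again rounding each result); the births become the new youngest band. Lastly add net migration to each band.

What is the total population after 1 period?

Numbering the bands 1..6 from youngest to oldest:
— Period 1 —
Births: 3850 × 0.484 = 1863 ; 2800 × 0.388 = 1086 → total 2949
Band 2: 2950 × 0.98 = 2891
Band 3: 3600 × 0.99 = 3564
Band 4: 3800 × 0.964 = 3663
Band 5: 3850 × 0.971 = 3738
Band 6: 2800 × 0.958 + 1300 × 0.439 = 2682 + 571 = 3253
Net migration: Band 2 + 325 → 3216
Giving 2949 / 3216 / 3564 / 3663 / 3738 / 3253.
Total after period 1: 2949 + 3216 + 3564 + 3663 + 3738 + 3253 = 20383

20383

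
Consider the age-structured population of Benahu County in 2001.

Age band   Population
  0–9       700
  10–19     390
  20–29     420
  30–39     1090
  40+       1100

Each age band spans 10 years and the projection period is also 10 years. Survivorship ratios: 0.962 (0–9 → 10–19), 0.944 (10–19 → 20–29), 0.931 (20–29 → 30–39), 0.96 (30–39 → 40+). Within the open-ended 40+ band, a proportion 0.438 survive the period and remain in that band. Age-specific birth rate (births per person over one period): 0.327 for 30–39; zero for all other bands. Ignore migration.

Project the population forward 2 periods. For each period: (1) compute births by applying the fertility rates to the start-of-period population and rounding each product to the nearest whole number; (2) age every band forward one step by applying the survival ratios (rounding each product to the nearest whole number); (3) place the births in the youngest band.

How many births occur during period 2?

Period 1:
Births: 1090 × 0.327 = 356
10–19: 700 × 0.962 = 673
20–29: 390 × 0.944 = 368
30–39: 420 × 0.931 = 391
40+: 1090 × 0.96 + 1100 × 0.438 = 1046 + 482 = 1528
Giving 356 / 673 / 368 / 391 / 1528.
Period 2:
Births: 391 × 0.327 = 128
10–19: 356 × 0.962 = 342
20–29: 673 × 0.944 = 635
30–39: 368 × 0.931 = 343
40+: 391 × 0.96 + 1528 × 0.438 = 375 + 669 = 1044
Giving 128 / 342 / 635 / 343 / 1044.

128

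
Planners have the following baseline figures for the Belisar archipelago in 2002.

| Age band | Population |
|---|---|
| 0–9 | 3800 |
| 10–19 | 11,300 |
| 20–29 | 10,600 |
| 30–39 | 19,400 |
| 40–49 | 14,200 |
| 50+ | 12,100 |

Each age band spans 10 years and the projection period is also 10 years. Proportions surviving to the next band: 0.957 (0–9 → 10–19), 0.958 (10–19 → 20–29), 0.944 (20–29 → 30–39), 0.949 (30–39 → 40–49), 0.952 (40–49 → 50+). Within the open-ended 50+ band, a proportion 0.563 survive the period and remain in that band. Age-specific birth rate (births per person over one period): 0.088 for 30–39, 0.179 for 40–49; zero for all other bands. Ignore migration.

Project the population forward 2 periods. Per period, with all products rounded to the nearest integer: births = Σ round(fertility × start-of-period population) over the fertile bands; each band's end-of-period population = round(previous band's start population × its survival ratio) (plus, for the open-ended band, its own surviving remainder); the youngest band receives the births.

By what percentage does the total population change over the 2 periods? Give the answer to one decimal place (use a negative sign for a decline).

(Groups numbered youngest = 1 to oldest = 6.)
Period 1:
Births: 19400 × 0.088 = 1707, 14200 × 0.179 = 2542 ⇒ total 4249
Group 2: 3800 × 0.957 = 3637
Group 3: 11300 × 0.958 = 10825
Group 4: 10600 × 0.944 = 10006
Group 5: 19400 × 0.949 = 18411
Group 6: 14200 × 0.952 + 12100 × 0.563 = 13518 + 6812 = 20330
End of period: [4249, 3637, 10825, 10006, 18411, 20330]
Period 2:
Births: 10006 × 0.088 = 881, 18411 × 0.179 = 3296 ⇒ total 4177
Group 2: 4249 × 0.957 = 4066
Group 3: 3637 × 0.958 = 3484
Group 4: 10825 × 0.944 = 10219
Group 5: 10006 × 0.949 = 9496
Group 6: 18411 × 0.952 + 20330 × 0.563 = 17527 + 11446 = 28973
End of period: [4177, 4066, 3484, 10219, 9496, 28973]
Total: 71400 → 60415; change = -10985; percentage change = -15.4%

-15.4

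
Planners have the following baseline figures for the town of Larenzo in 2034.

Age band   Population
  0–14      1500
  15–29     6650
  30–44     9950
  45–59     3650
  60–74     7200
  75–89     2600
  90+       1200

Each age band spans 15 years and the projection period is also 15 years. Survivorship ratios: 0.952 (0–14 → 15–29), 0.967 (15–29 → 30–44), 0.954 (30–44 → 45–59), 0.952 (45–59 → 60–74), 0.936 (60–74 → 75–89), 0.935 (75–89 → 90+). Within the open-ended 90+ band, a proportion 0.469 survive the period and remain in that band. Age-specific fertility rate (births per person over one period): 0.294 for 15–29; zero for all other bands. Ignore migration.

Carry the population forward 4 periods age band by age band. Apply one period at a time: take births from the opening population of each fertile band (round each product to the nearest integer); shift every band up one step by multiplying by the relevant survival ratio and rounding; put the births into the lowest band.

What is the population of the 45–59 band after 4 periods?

1717

Period 1:
Births: 6650 × 0.294 = 1955
15–29: 1500 × 0.952 = 1428
30–44: 6650 × 0.967 = 6431
45–59: 9950 × 0.954 = 9492
60–74: 3650 × 0.952 = 3475
75–89: 7200 × 0.936 = 6739
90+: 2600 × 0.935 + 1200 × 0.469 = 2431 + 563 = 2994
Population now: 0–14=1955, 15–29=1428, 30–44=6431, 45–59=9492, 60–74=3475, 75–89=6739, 90+=2994
Period 2:
Births: 1428 × 0.294 = 420
15–29: 1955 × 0.952 = 1861
30–44: 1428 × 0.967 = 1381
45–59: 6431 × 0.954 = 6135
60–74: 9492 × 0.952 = 9036
75–89: 3475 × 0.936 = 3253
90+: 6739 × 0.935 + 2994 × 0.469 = 6301 + 1404 = 7705
Population now: 0–14=420, 15–29=1861, 30–44=1381, 45–59=6135, 60–74=9036, 75–89=3253, 90+=7705
Period 3:
Births: 1861 × 0.294 = 547
15–29: 420 × 0.952 = 400
30–44: 1861 × 0.967 = 1800
45–59: 1381 × 0.954 = 1317
60–74: 6135 × 0.952 = 5841
75–89: 9036 × 0.936 = 8458
90+: 3253 × 0.935 + 7705 × 0.469 = 3042 + 3614 = 6656
Population now: 0–14=547, 15–29=400, 30–44=1800, 45–59=1317, 60–74=5841, 75–89=8458, 90+=6656
Period 4:
Births: 400 × 0.294 = 118
15–29: 547 × 0.952 = 521
30–44: 400 × 0.967 = 387
45–59: 1800 × 0.954 = 1717
60–74: 1317 × 0.952 = 1254
75–89: 5841 × 0.936 = 5467
90+: 8458 × 0.935 + 6656 × 0.469 = 7908 + 3122 = 11030
Population now: 0–14=118, 15–29=521, 30–44=387, 45–59=1717, 60–74=1254, 75–89=5467, 90+=11030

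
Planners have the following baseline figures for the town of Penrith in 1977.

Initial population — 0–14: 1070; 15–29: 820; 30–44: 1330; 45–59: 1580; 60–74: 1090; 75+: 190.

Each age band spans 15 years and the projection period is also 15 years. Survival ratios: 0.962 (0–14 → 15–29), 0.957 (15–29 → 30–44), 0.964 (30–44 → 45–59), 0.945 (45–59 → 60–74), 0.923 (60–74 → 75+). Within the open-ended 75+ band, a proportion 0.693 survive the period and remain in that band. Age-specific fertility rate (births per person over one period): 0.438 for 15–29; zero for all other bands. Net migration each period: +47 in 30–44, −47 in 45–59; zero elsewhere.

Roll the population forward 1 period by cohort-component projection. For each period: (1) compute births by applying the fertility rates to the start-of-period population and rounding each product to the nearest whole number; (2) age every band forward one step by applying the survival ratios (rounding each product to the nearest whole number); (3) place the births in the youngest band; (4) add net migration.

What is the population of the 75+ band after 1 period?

1138

Let band 1 be 0–14 through band 6 = 75+.
Period 1:
Births: 820 × 0.438 = 359
Band 2: 1070 × 0.962 = 1029
Band 3: 820 × 0.957 = 785
Band 4: 1330 × 0.964 = 1282
Band 5: 1580 × 0.945 = 1493
Band 6: 1090 × 0.923 + 190 × 0.693 = 1006 + 132 = 1138
Net migration: Band 3 + 47 → 832; Band 4 − 47 → 1235
Population now: 0–14=359, 15–29=1029, 30–44=832, 45–59=1235, 60–74=1493, 75+=1138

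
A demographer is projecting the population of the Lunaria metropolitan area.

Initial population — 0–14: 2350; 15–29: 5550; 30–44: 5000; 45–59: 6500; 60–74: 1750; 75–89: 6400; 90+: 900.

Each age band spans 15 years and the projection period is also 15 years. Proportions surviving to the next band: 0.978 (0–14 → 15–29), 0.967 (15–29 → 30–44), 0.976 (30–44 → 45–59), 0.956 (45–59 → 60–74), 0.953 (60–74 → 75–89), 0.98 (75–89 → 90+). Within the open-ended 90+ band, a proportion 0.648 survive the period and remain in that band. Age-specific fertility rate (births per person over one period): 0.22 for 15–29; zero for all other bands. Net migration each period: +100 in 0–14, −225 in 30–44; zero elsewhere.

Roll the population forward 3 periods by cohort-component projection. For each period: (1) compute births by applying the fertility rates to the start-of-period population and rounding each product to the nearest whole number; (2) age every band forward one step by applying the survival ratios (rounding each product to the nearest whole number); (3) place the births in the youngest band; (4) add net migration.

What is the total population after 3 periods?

22936

Numbering the bands 1..7 from youngest to oldest:
Period 1.
Births: 5550 * 0.22 = 1221
Band 2: 2350 * 0.978 = 2298
Band 3: 5550 * 0.967 = 5367
Band 4: 5000 * 0.976 = 4880
Band 5: 6500 * 0.956 = 6214
Band 6: 1750 * 0.953 = 1668
Band 7: 6400 * 0.98 + 900 * 0.648 = 6272 + 583 = 6855
Net migration: Band 1 + 100 → 1321; Band 3 − 225 → 5142
End of period: [1321, 2298, 5142, 4880, 6214, 1668, 6855]
Period 2.
Births: 2298 * 0.22 = 506
Band 2: 1321 * 0.978 = 1292
Band 3: 2298 * 0.967 = 2222
Band 4: 5142 * 0.976 = 5019
Band 5: 4880 * 0.956 = 4665
Band 6: 6214 * 0.953 = 5922
Band 7: 1668 * 0.98 + 6855 * 0.648 = 1635 + 4442 = 6077
Net migration: Band 1 + 100 → 606; Band 3 − 225 → 1997
End of period: [606, 1292, 1997, 5019, 4665, 5922, 6077]
Period 3.
Births: 1292 * 0.22 = 284
Band 2: 606 * 0.978 = 593
Band 3: 1292 * 0.967 = 1249
Band 4: 1997 * 0.976 = 1949
Band 5: 5019 * 0.956 = 4798
Band 6: 4665 * 0.953 = 4446
Band 7: 5922 * 0.98 + 6077 * 0.648 = 5804 + 3938 = 9742
Net migration: Band 1 + 100 → 384; Band 3 − 225 → 1024
End of period: [384, 593, 1024, 1949, 4798, 4446, 9742]
Total after period 3: 384 + 593 + 1024 + 1949 + 4798 + 4446 + 9742 = 22936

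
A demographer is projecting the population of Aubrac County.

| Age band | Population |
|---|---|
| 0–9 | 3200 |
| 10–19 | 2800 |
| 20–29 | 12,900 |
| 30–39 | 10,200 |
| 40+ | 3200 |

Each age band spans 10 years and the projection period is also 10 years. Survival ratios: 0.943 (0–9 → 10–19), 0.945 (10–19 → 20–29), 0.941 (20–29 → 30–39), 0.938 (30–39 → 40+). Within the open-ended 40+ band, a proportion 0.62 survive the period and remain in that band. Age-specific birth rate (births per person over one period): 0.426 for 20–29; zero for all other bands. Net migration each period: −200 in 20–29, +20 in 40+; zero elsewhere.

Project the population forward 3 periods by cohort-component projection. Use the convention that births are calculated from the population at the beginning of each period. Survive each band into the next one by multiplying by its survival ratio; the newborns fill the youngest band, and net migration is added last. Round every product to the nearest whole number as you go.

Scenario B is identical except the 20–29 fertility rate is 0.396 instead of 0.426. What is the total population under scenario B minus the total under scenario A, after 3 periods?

[period 1]
Births: 12900 × 0.426 = 5495
10–19: 3200 × 0.943 = 3018
20–29: 2800 × 0.945 = 2646
30–39: 12900 × 0.941 = 12139
40+: 10200 × 0.938 + 3200 × 0.62 = 9568 + 1984 = 11552
Net migration: 20–29 − 200 → 2446; 40+ + 20 → 11572
Giving 5495 / 3018 / 2446 / 12139 / 11572.
[period 2]
Births: 2446 × 0.426 = 1042
10–19: 5495 × 0.943 = 5182
20–29: 3018 × 0.945 = 2852
30–39: 2446 × 0.941 = 2302
40+: 12139 × 0.938 + 11572 × 0.62 = 11386 + 7175 = 18561
Net migration: 20–29 − 200 → 2652; 40+ + 20 → 18581
Giving 1042 / 5182 / 2652 / 2302 / 18581.
[period 3]
Births: 2652 × 0.426 = 1130
10–19: 1042 × 0.943 = 983
20–29: 5182 × 0.945 = 4897
30–39: 2652 × 0.941 = 2496
40+: 2302 × 0.938 + 18581 × 0.62 = 2159 + 11520 = 13679
Net migration: 20–29 − 200 → 4697; 40+ + 20 → 13699
Giving 1130 / 983 / 4697 / 2496 / 13699.
Scenario A total after 3 periods: 23005
Scenario B projection —
[period 1]
Births: 12900 × 0.396 = 5108
10–19: 3200 × 0.943 = 3018
20–29: 2800 × 0.945 = 2646
30–39: 12900 × 0.941 = 12139
40+: 10200 × 0.938 + 3200 × 0.62 = 9568 + 1984 = 11552
Net migration: 20–29 − 200 → 2446; 40+ + 20 → 11572
Giving 5108 / 3018 / 2446 / 12139 / 11572.
[period 2]
Births: 2446 × 0.396 = 969
10–19: 5108 × 0.943 = 4817
20–29: 3018 × 0.945 = 2852
30–39: 2446 × 0.941 = 2302
40+: 12139 × 0.938 + 11572 × 0.62 = 11386 + 7175 = 18561
Net migration: 20–29 − 200 → 2652; 40+ + 20 → 18581
Giving 969 / 4817 / 2652 / 2302 / 18581.
[period 3]
Births: 2652 × 0.396 = 1050
10–19: 969 × 0.943 = 914
20–29: 4817 × 0.945 = 4552
30–39: 2652 × 0.941 = 2496
40+: 2302 × 0.938 + 18581 × 0.62 = 2159 + 11520 = 13679
Net migration: 20–29 − 200 → 4352; 40+ + 20 → 13699
Giving 1050 / 914 / 4352 / 2496 / 13699.
Scenario B total after 3 periods: 22511
Difference B − A = 22511 − 23005 = -494

-494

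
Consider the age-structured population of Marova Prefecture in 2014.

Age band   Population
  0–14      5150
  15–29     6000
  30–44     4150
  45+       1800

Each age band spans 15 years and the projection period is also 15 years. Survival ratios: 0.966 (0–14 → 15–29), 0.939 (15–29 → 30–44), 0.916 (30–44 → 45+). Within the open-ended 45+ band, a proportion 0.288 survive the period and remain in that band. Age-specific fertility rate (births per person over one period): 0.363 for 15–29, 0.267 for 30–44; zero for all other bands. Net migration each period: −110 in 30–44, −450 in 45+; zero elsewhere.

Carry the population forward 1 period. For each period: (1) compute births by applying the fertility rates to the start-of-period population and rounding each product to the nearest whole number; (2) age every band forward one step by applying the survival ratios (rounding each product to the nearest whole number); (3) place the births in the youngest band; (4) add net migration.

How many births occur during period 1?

— Period 1 —
Births: 6000 * 0.363 = 2178 ; 4150 * 0.267 = 1108 — total 3286
15–29: 5150 * 0.966 = 4975
30–44: 6000 * 0.939 = 5634
45+: 4150 * 0.916 + 1800 * 0.288 = 3801 + 518 = 4319
Net migration: 30–44 − 110 → 5524; 45+ − 450 → 3869
→ [3286, 4975, 5524, 3869]

3286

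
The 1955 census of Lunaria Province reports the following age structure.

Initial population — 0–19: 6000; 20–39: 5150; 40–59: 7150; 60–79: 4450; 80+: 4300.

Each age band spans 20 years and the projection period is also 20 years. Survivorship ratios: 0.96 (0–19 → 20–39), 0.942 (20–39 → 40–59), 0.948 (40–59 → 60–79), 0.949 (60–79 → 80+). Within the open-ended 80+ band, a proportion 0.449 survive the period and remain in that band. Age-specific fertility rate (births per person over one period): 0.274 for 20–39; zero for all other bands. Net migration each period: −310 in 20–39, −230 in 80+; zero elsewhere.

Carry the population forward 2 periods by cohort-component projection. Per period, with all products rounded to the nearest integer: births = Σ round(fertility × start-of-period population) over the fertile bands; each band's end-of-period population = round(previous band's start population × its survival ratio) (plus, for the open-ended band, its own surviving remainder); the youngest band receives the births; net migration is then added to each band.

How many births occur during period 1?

Let band 1 be 0–19 through band 5 = 80+.
— Period 1 —
Births: 5150 * 0.274 = 1411
Band 2: 6000 * 0.96 = 5760
Band 3: 5150 * 0.942 = 4851
Band 4: 7150 * 0.948 = 6778
Band 5: 4450 * 0.949 + 4300 * 0.449 = 4223 + 1931 = 6154
Net migration: Band 2 − 310 → 5450; Band 5 − 230 → 5924
Population now: 0–19=1411, 20–39=5450, 40–59=4851, 60–79=6778, 80+=5924

1411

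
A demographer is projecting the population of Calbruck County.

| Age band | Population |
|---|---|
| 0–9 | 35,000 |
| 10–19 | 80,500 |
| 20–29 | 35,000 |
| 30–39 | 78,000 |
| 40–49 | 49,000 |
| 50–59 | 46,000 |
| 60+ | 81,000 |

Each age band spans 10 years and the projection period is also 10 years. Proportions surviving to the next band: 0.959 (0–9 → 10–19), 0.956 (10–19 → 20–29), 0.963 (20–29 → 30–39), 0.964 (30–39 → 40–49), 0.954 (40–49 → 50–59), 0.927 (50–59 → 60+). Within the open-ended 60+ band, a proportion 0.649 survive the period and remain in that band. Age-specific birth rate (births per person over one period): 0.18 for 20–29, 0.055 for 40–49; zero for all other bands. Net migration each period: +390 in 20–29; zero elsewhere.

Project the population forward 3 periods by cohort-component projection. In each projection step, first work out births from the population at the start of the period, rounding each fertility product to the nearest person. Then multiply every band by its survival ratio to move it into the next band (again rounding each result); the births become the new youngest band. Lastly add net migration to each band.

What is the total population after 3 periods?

[period 1]
Births: 35000 × 0.18 = 6300, 49000 × 0.055 = 2695 → 8995
10–19: 35000 × 0.959 = 33565
20–29: 80500 × 0.956 = 76958
30–39: 35000 × 0.963 = 33705
40–49: 78000 × 0.964 = 75192
50–59: 49000 × 0.954 = 46746
60+: 46000 × 0.927 + 81000 × 0.649 = 42642 + 52569 = 95211
Net migration: 20–29 + 390 → 77348
→ [8995, 33565, 77348, 33705, 75192, 46746, 95211]
[period 2]
Births: 77348 × 0.18 = 13923, 75192 × 0.055 = 4136 → 18059
10–19: 8995 × 0.959 = 8626
20–29: 33565 × 0.956 = 32088
30–39: 77348 × 0.963 = 74486
40–49: 33705 × 0.964 = 32492
50–59: 75192 × 0.954 = 71733
60+: 46746 × 0.927 + 95211 × 0.649 = 43334 + 61792 = 105126
Net migration: 20–29 + 390 → 32478
→ [18059, 8626, 32478, 74486, 32492, 71733, 105126]
[period 3]
Births: 32478 × 0.18 = 5846, 32492 × 0.055 = 1787 → 7633
10–19: 18059 × 0.959 = 17319
20–29: 8626 × 0.956 = 8246
30–39: 32478 × 0.963 = 31276
40–49: 74486 × 0.964 = 71805
50–59: 32492 × 0.954 = 30997
60+: 71733 × 0.927 + 105126 × 0.649 = 66496 + 68227 = 134723
Net migration: 20–29 + 390 → 8636
→ [7633, 17319, 8636, 31276, 71805, 30997, 134723]
Total after period 3: 7633 + 17319 + 8636 + 31276 + 71805 + 30997 + 134723 = 302389

302389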